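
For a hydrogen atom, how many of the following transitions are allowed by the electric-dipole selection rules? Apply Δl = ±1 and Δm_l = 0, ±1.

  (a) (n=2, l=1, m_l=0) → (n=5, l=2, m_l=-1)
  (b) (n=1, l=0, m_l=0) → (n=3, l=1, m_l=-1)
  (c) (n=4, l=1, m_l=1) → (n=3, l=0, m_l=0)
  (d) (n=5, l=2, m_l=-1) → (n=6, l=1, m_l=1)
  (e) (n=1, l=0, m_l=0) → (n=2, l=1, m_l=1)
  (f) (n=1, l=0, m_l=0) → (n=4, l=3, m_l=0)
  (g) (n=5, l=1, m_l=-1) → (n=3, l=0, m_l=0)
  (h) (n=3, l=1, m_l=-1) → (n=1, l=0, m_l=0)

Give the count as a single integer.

(a) allowed
(b) allowed
(c) allowed
(d) forbidden — Δm_l = +2 (E1 requires Δm_l = 0, ±1)
(e) allowed
(f) forbidden — Δl = +3 (E1 requires Δl = ±1)
(g) allowed
(h) allowed
Total allowed: 6 of 8.

6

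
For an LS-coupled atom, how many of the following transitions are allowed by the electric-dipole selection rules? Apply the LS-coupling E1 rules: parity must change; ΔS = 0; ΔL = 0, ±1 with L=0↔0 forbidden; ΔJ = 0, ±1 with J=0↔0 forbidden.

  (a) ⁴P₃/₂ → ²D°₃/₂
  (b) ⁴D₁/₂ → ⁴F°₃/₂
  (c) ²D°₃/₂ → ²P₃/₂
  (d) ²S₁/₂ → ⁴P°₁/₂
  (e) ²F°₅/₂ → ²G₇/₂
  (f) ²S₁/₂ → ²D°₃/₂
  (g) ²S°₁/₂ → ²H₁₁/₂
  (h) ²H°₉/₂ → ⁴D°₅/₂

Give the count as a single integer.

3

(a) forbidden (ΔS fails)
(b) allowed
(c) allowed
(d) forbidden (ΔS fails)
(e) allowed
(f) forbidden (ΔL fails)
(g) forbidden (ΔL, ΔJ fail)
(h) forbidden (parity, ΔS, ΔL, ΔJ fail)
Total allowed: 3 of 8.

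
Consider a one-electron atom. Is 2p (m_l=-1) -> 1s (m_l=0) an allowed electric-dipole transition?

allowed

l: 1 → 0 (Δl = -1). Δl = ±1 ok.
m_l: -1 → 0 (Δm_l = +1). |Δm_l| ≤ 1 ok.
All E1 selection rules are satisfied.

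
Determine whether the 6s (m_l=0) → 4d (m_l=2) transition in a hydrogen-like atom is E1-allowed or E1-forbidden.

Initial l = 0, final l = 2, so Δl = +2. E1 requires Δl = ±1: fails.
m_l: 0 → 2 (Δm_l = +2). |Δm_l| ≤ 1 fails.
The transition is electric-dipole forbidden.

forbidden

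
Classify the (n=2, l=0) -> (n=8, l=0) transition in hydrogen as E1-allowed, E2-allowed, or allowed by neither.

neither

Δl = 0 − 0 = +0; l_i + l_f = 0.
E1 (Δl = ±1): not satisfied.
E2 (Δl = 0,±2, l_i+l_f ≥ 2): not satisfied.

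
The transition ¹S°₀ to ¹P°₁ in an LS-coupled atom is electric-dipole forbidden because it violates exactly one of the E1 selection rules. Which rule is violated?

parity

Parity must change: odd → odd — violated.
ΔS = 0: S: 0 → 0 — satisfied.
ΔL = 0, ±1 (not L=0↔0): L: 0 → 1, ΔL = +1 — satisfied.
ΔJ = 0, ±1 (not J=0↔0): J: 0 → 1, ΔJ = +1 — satisfied.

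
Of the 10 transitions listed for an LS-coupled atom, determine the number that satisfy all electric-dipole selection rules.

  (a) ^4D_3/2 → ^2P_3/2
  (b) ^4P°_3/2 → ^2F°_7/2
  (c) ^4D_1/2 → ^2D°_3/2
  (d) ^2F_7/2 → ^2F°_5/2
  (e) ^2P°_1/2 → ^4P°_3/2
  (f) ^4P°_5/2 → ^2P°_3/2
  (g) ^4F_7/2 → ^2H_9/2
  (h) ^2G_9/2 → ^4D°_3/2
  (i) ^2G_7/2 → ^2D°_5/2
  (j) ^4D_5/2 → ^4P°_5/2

2

(a) forbidden (parity, ΔS fail)
(b) forbidden (parity, ΔS, ΔL, ΔJ fail)
(c) forbidden (ΔS fails)
(d) allowed
(e) forbidden (parity, ΔS fail)
(f) forbidden (parity, ΔS fail)
(g) forbidden (parity, ΔS, ΔL fail)
(h) forbidden (ΔS, ΔL, ΔJ fail)
(i) forbidden (ΔL fails)
(j) allowed
Total allowed: 2 of 10.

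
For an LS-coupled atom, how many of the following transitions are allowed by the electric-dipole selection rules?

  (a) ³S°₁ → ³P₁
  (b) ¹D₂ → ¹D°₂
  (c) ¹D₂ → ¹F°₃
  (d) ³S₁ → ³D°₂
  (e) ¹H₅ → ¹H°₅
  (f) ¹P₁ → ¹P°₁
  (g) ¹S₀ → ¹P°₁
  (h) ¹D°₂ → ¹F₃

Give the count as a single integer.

7

(a) allowed
(b) allowed
(c) allowed
(d) forbidden (ΔL fails)
(e) allowed
(f) allowed
(g) allowed
(h) allowed
Total allowed: 7 of 8.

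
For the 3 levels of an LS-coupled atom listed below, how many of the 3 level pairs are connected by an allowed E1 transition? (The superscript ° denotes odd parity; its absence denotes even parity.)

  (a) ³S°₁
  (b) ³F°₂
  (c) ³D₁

1

(a)–(b): forbidden (parity, ΔL).
(a)–(c): forbidden (ΔL).
(b)–(c): allowed.
Allowed pairs: 1 of 3.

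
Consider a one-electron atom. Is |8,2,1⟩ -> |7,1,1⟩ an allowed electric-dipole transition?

allowed

Initial l = 2, final l = 1, so Δl = -1. E1 requires Δl = ±1: passes.
m_l: 1 → 1 (Δm_l = +0). |Δm_l| ≤ 1 passes.
All E1 selection rules are satisfied.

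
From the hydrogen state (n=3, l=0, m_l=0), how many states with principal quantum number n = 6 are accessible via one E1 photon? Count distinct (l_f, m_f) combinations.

3

E1 requires Δl = ±1, so l_f ∈ {-1, 1}; with 0 ≤ l_f ≤ n_f−1 = 5, the allowed l_f values are {1}.
For l_f = 1: m_f ∈ {m_i−1, m_i, m_i+1} ∩ [−1, 1] = {-1, 0, 1} → 3 states.
Total: 3.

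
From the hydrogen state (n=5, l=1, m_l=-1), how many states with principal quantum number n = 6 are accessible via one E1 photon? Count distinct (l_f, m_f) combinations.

E1 requires Δl = ±1, so l_f ∈ {0, 2}; with 0 ≤ l_f ≤ n_f−1 = 5, the allowed l_f values are {0, 2}.
For l_f = 0: m_f ∈ {m_i−1, m_i, m_i+1} ∩ [−0, 0] = {0} → 1 state.
For l_f = 2: m_f ∈ {m_i−1, m_i, m_i+1} ∩ [−2, 2] = {-2, -1, 0} → 3 states.
Total: 4.

4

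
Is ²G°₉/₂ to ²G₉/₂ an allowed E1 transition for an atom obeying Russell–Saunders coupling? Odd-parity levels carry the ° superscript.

allowed

Reading off the term symbols: S 1/2→1/2, L 4→4, J 9/2→9/2, parity odd→even.
ΔS = 0: S: 1/2 → 1/2 — ok.
ΔJ = 0, ±1 (not J=0↔0): J: 9/2 → 9/2, ΔJ = +0 — ok.
Parity must change: odd → even — ok.
ΔL = 0, ±1 (not L=0↔0): L: 4 → 4, ΔL = +0 — ok.
All four E1 rules are satisfied.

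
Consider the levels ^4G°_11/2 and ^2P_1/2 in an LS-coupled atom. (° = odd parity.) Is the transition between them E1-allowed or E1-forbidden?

Initial level: S=3/2, L=4, J=11/2, parity odd. Final level: S=1/2, L=1, J=1/2, parity even.
Parity must change: odd → even — satisfied.
ΔS = 0: S: 3/2 → 1/2 — violated.
ΔL = 0, ±1 (not L=0↔0): L: 4 → 1, ΔL = -3 — violated.
ΔJ = 0, ±1 (not J=0↔0): J: 11/2 → 1/2, ΔJ = -5 — violated.
Rule(s) violated: ΔS, ΔL, ΔJ.

forbidden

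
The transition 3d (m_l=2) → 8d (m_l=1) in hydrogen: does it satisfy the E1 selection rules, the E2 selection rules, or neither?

Δl = 2 − 2 = +0; l_i + l_f = 4.
Δm_l = -1.
E1 (Δl = ±1, |Δm_l| ≤ 1): not satisfied.
E2 (Δl = 0,±2, l_i+l_f ≥ 2, |Δm_l| ≤ 2): satisfied.

E2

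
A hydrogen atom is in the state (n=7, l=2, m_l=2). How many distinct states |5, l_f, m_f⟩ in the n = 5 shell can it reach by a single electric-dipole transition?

4

E1 requires Δl = ±1, so l_f ∈ {1, 3}; with 0 ≤ l_f ≤ n_f−1 = 4, the allowed l_f values are {1, 3}.
For l_f = 1: m_f ∈ {m_i−1, m_i, m_i+1} ∩ [−1, 1] = {1} → 1 state.
For l_f = 3: m_f ∈ {m_i−1, m_i, m_i+1} ∩ [−3, 3] = {1, 2, 3} → 3 states.
Total: 4.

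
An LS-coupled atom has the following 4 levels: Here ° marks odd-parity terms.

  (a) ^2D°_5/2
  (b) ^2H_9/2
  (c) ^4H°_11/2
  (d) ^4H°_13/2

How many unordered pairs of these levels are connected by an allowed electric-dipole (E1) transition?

(a)–(b): forbidden (ΔL, ΔJ).
(a)–(c): forbidden (parity, ΔS, ΔL, ΔJ).
(a)–(d): forbidden (parity, ΔS, ΔL, ΔJ).
(b)–(c): forbidden (ΔS).
(b)–(d): forbidden (ΔS, ΔJ).
(c)–(d): forbidden (parity).
Allowed pairs: 0 of 6.

0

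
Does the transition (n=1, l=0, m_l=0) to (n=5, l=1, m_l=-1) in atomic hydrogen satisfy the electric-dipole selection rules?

allowed

Initial l = 0, final l = 1, so Δl = +1. E1 requires Δl = ±1: ✓.
Δm_l = -1 − (0) = -1. E1 requires Δm_l = 0, ±1: ✓.
All E1 selection rules are satisfied.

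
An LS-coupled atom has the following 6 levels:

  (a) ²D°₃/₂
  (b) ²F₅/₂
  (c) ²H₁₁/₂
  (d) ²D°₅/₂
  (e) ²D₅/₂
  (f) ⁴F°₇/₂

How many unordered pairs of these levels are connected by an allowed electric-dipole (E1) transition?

4

(a)–(b): allowed.
(a)–(c): forbidden (ΔL, ΔJ).
(a)–(d): forbidden (parity).
(a)–(e): allowed.
(a)–(f): forbidden (parity, ΔS, ΔJ).
(b)–(c): forbidden (parity, ΔL, ΔJ).
(b)–(d): allowed.
(b)–(e): forbidden (parity).
(b)–(f): forbidden (ΔS).
(c)–(d): forbidden (ΔL, ΔJ).
(c)–(e): forbidden (parity, ΔL, ΔJ).
(c)–(f): forbidden (ΔS, ΔL, ΔJ).
(d)–(e): allowed.
(d)–(f): forbidden (parity, ΔS).
(e)–(f): forbidden (ΔS).
Allowed pairs: 4 of 15.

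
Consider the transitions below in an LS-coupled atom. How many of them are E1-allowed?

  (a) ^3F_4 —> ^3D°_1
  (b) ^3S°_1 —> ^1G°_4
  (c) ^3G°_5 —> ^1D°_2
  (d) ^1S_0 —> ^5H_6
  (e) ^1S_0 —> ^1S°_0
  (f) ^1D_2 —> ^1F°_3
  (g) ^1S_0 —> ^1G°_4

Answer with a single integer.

(a) forbidden (ΔJ fails)
(b) forbidden (parity, ΔS, ΔL, ΔJ fail)
(c) forbidden (parity, ΔS, ΔL, ΔJ fail)
(d) forbidden (parity, ΔS, ΔL, ΔJ fail)
(e) forbidden (ΔL, ΔJ fail)
(f) allowed
(g) forbidden (ΔL, ΔJ fail)
Total allowed: 1 of 7.

1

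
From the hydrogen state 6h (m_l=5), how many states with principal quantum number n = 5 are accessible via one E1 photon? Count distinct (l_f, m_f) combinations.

E1 requires Δl = ±1, so l_f ∈ {4, 6}; with 0 ≤ l_f ≤ n_f−1 = 4, the allowed l_f values are {4}.
For l_f = 4: m_f ∈ {m_i−1, m_i, m_i+1} ∩ [−4, 4] = {4} → 1 state.
Total: 1.

1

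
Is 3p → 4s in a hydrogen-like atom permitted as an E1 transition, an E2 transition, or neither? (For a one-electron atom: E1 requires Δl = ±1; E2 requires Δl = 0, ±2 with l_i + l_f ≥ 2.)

E1

Δl = 0 − 1 = -1; l_i + l_f = 1.
E1 (Δl = ±1): satisfied.
E2 (Δl = 0,±2, l_i+l_f ≥ 2): not satisfied.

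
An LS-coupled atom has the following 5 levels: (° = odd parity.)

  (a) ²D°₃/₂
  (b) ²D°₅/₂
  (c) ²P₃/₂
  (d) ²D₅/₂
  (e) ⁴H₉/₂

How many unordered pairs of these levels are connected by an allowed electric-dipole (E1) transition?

4

(a)–(b): forbidden (parity).
(a)–(c): allowed.
(a)–(d): allowed.
(a)–(e): forbidden (ΔS, ΔL, ΔJ).
(b)–(c): allowed.
(b)–(d): allowed.
(b)–(e): forbidden (ΔS, ΔL, ΔJ).
(c)–(d): forbidden (parity).
(c)–(e): forbidden (parity, ΔS, ΔL, ΔJ).
(d)–(e): forbidden (parity, ΔS, ΔL, ΔJ).
Allowed pairs: 4 of 10.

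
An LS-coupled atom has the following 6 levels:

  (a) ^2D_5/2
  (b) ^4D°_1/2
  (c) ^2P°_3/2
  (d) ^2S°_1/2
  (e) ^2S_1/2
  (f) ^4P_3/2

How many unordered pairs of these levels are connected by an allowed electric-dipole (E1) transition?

3

(a)–(b): forbidden (ΔS, ΔJ).
(a)–(c): allowed.
(a)–(d): forbidden (ΔL, ΔJ).
(a)–(e): forbidden (parity, ΔL, ΔJ).
(a)–(f): forbidden (parity, ΔS).
(b)–(c): forbidden (parity, ΔS).
(b)–(d): forbidden (parity, ΔS, ΔL).
(b)–(e): forbidden (ΔS, ΔL).
(b)–(f): allowed.
(c)–(d): forbidden (parity).
(c)–(e): allowed.
(c)–(f): forbidden (ΔS).
(d)–(e): forbidden (ΔL).
(d)–(f): forbidden (ΔS).
(e)–(f): forbidden (parity, ΔS).
Allowed pairs: 3 of 15.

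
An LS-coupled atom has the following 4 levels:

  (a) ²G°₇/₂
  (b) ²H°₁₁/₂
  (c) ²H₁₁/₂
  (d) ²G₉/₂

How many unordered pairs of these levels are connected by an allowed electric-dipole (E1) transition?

3

(a)–(b): forbidden (parity, ΔJ).
(a)–(c): forbidden (ΔJ).
(a)–(d): allowed.
(b)–(c): allowed.
(b)–(d): allowed.
(c)–(d): forbidden (parity).
Allowed pairs: 3 of 6.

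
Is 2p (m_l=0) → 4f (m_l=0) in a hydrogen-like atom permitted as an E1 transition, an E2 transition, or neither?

Δl = 3 − 1 = +2; l_i + l_f = 4.
Δm_l = +0.
E1 (Δl = ±1, |Δm_l| ≤ 1): not satisfied.
E2 (Δl = 0,±2, l_i+l_f ≥ 2, |Δm_l| ≤ 2): satisfied.

E2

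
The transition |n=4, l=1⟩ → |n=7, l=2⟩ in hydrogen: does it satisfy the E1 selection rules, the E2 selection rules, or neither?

E1

Δl = 2 − 1 = +1; l_i + l_f = 3.
E1 (Δl = ±1): satisfied.
E2 (Δl = 0,±2, l_i+l_f ≥ 2): not satisfied.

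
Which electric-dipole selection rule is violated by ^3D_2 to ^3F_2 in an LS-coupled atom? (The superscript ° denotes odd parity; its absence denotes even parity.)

parity

Initial level: S=1, L=2, J=2, parity even. Final level: S=1, L=3, J=2, parity even.
Parity must change: even → even — fails.
ΔS = 0: S: 1 → 1 — passes.
ΔL = 0, ±1 (not L=0↔0): L: 2 → 3, ΔL = +1 — passes.
ΔJ = 0, ±1 (not J=0↔0): J: 2 → 2, ΔJ = +0 — passes.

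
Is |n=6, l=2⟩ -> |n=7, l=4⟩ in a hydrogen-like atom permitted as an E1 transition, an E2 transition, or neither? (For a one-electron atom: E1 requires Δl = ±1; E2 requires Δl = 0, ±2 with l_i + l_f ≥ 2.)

E2

Δl = 4 − 2 = +2; l_i + l_f = 6.
E1 (Δl = ±1): not satisfied.
E2 (Δl = 0,±2, l_i+l_f ≥ 2): satisfied.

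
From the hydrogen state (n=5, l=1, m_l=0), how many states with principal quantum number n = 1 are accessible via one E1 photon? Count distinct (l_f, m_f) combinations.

E1 requires Δl = ±1, so l_f ∈ {0, 2}; with 0 ≤ l_f ≤ n_f−1 = 0, the allowed l_f values are {0}.
For l_f = 0: m_f ∈ {m_i−1, m_i, m_i+1} ∩ [−0, 0] = {0} → 1 state.
Total: 1.

1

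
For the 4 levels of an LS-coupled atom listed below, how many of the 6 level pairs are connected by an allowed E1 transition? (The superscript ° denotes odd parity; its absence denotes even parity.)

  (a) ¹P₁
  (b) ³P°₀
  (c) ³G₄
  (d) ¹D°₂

1

(a)–(b): forbidden (ΔS).
(a)–(c): forbidden (parity, ΔS, ΔL, ΔJ).
(a)–(d): allowed.
(b)–(c): forbidden (ΔL, ΔJ).
(b)–(d): forbidden (parity, ΔS, ΔJ).
(c)–(d): forbidden (ΔS, ΔL, ΔJ).
Allowed pairs: 1 of 6.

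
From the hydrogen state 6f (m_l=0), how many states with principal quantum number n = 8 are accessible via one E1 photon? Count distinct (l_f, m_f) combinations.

6

E1 requires Δl = ±1, so l_f ∈ {2, 4}; with 0 ≤ l_f ≤ n_f−1 = 7, the allowed l_f values are {2, 4}.
For l_f = 2: m_f ∈ {m_i−1, m_i, m_i+1} ∩ [−2, 2] = {-1, 0, 1} → 3 states.
For l_f = 4: m_f ∈ {m_i−1, m_i, m_i+1} ∩ [−4, 4] = {-1, 0, 1} → 3 states.
Total: 6.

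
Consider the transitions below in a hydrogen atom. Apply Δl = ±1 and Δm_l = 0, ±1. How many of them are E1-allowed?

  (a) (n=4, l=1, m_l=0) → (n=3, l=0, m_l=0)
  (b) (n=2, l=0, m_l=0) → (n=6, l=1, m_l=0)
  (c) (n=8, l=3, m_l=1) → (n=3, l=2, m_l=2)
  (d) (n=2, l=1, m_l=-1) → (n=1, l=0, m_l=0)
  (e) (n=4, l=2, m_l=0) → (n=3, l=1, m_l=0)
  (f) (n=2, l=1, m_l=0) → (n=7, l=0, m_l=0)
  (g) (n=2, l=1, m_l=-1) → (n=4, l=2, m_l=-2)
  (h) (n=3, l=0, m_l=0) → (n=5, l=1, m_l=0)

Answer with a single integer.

(a) allowed
(b) allowed
(c) allowed
(d) allowed
(e) allowed
(f) allowed
(g) allowed
(h) allowed
Total allowed: 8 of 8.

8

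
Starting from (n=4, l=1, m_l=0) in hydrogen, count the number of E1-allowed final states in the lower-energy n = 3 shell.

4

E1 requires Δl = ±1, so l_f ∈ {0, 2}; with 0 ≤ l_f ≤ n_f−1 = 2, the allowed l_f values are {0, 2}.
For l_f = 0: m_f ∈ {m_i−1, m_i, m_i+1} ∩ [−0, 0] = {0} → 1 state.
For l_f = 2: m_f ∈ {m_i−1, m_i, m_i+1} ∩ [−2, 2] = {-1, 0, 1} → 3 states.
Total: 4.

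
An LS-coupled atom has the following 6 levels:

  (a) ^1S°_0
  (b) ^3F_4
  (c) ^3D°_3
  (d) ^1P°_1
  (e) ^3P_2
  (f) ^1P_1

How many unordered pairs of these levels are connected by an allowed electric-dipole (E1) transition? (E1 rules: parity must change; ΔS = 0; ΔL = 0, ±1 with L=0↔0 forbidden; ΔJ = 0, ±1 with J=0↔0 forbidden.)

(a)–(b): forbidden (ΔS, ΔL, ΔJ).
(a)–(c): forbidden (parity, ΔS, ΔL, ΔJ).
(a)–(d): forbidden (parity).
(a)–(e): forbidden (ΔS, ΔJ).
(a)–(f): allowed.
(b)–(c): allowed.
(b)–(d): forbidden (ΔS, ΔL, ΔJ).
(b)–(e): forbidden (parity, ΔL, ΔJ).
(b)–(f): forbidden (parity, ΔS, ΔL, ΔJ).
(c)–(d): forbidden (parity, ΔS, ΔJ).
(c)–(e): allowed.
(c)–(f): forbidden (ΔS, ΔJ).
(d)–(e): forbidden (ΔS).
(d)–(f): allowed.
(e)–(f): forbidden (parity, ΔS).
Allowed pairs: 4 of 15.

4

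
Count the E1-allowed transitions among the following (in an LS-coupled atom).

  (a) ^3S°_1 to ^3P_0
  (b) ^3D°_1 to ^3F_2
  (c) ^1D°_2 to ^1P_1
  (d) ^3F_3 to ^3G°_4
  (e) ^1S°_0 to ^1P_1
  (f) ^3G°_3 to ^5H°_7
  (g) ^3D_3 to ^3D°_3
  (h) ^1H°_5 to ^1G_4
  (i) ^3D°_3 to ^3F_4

8

(a) allowed
(b) allowed
(c) allowed
(d) allowed
(e) allowed
(f) forbidden (parity, ΔS, ΔJ fail)
(g) allowed
(h) allowed
(i) allowed
Total allowed: 8 of 9.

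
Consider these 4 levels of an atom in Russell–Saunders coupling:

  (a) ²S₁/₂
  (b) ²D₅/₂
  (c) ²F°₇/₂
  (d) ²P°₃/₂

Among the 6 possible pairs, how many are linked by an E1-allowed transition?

3

(a)–(b): forbidden (parity, ΔL, ΔJ).
(a)–(c): forbidden (ΔL, ΔJ).
(a)–(d): allowed.
(b)–(c): allowed.
(b)–(d): allowed.
(c)–(d): forbidden (parity, ΔL, ΔJ).
Allowed pairs: 3 of 6.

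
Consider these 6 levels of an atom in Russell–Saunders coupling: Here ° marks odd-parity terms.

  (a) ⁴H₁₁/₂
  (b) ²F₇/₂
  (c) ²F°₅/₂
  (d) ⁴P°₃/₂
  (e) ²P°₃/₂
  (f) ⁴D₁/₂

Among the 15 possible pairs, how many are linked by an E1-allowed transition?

2

(a)–(b): forbidden (parity, ΔS, ΔL, ΔJ).
(a)–(c): forbidden (ΔS, ΔL, ΔJ).
(a)–(d): forbidden (ΔL, ΔJ).
(a)–(e): forbidden (ΔS, ΔL, ΔJ).
(a)–(f): forbidden (parity, ΔL, ΔJ).
(b)–(c): allowed.
(b)–(d): forbidden (ΔS, ΔL, ΔJ).
(b)–(e): forbidden (ΔL, ΔJ).
(b)–(f): forbidden (parity, ΔS, ΔJ).
(c)–(d): forbidden (parity, ΔS, ΔL).
(c)–(e): forbidden (parity, ΔL).
(c)–(f): forbidden (ΔS, ΔJ).
(d)–(e): forbidden (parity, ΔS).
(d)–(f): allowed.
(e)–(f): forbidden (ΔS).
Allowed pairs: 2 of 15.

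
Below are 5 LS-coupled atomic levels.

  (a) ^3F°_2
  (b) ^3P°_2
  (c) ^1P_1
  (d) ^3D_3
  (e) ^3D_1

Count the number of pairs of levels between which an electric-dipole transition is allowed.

4

(a)–(b): forbidden (parity, ΔL).
(a)–(c): forbidden (ΔS, ΔL).
(a)–(d): allowed.
(a)–(e): allowed.
(b)–(c): forbidden (ΔS).
(b)–(d): allowed.
(b)–(e): allowed.
(c)–(d): forbidden (parity, ΔS, ΔJ).
(c)–(e): forbidden (parity, ΔS).
(d)–(e): forbidden (parity, ΔJ).
Allowed pairs: 4 of 10.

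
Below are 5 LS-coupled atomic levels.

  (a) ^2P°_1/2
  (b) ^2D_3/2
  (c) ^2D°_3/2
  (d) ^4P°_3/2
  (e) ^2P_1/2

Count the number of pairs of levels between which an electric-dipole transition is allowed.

(a)–(b): allowed.
(a)–(c): forbidden (parity).
(a)–(d): forbidden (parity, ΔS).
(a)–(e): allowed.
(b)–(c): allowed.
(b)–(d): forbidden (ΔS).
(b)–(e): forbidden (parity).
(c)–(d): forbidden (parity, ΔS).
(c)–(e): allowed.
(d)–(e): forbidden (ΔS).
Allowed pairs: 4 of 10.

4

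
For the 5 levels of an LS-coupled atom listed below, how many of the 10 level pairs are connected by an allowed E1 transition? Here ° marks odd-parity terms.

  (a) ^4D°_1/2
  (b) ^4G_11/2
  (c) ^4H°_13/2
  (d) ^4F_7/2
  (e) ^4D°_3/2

(a)–(b): forbidden (ΔL, ΔJ).
(a)–(c): forbidden (parity, ΔL, ΔJ).
(a)–(d): forbidden (ΔJ).
(a)–(e): forbidden (parity).
(b)–(c): allowed.
(b)–(d): forbidden (parity, ΔJ).
(b)–(e): forbidden (ΔL, ΔJ).
(c)–(d): forbidden (ΔL, ΔJ).
(c)–(e): forbidden (parity, ΔL, ΔJ).
(d)–(e): forbidden (ΔJ).
Allowed pairs: 1 of 10.

1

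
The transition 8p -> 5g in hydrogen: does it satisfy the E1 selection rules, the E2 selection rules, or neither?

neither

Δl = 4 − 1 = +3; l_i + l_f = 5.
E1 (Δl = ±1): not satisfied.
E2 (Δl = 0,±2, l_i+l_f ≥ 2): not satisfied.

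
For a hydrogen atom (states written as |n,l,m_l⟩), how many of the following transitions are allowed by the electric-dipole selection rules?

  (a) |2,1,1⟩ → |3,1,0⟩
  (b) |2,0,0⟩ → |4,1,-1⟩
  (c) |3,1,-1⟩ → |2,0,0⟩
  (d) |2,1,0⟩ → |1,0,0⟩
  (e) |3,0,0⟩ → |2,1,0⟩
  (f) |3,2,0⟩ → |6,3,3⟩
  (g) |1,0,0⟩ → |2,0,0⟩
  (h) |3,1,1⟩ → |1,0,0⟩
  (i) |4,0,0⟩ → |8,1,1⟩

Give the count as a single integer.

(a) forbidden — Δl = +0 (E1 requires Δl = ±1)
(b) allowed
(c) allowed
(d) allowed
(e) allowed
(f) forbidden — Δm_l = +3 (E1 requires Δm_l = 0, ±1)
(g) forbidden — Δl = +0 (E1 requires Δl = ±1)
(h) allowed
(i) allowed
Total allowed: 6 of 9.

6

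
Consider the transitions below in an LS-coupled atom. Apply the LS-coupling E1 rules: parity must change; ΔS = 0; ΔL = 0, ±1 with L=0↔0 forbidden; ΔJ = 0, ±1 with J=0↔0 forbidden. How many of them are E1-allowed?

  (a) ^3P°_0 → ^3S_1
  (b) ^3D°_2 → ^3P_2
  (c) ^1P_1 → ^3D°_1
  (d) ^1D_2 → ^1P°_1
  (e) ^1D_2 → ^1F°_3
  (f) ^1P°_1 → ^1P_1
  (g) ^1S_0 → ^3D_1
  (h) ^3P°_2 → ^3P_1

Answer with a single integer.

6

(a) allowed
(b) allowed
(c) forbidden (ΔS fails)
(d) allowed
(e) allowed
(f) allowed
(g) forbidden (parity, ΔS, ΔL fail)
(h) allowed
Total allowed: 6 of 8.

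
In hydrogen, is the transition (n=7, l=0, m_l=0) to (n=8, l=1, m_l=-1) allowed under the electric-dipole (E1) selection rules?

Initial l = 0, final l = 1, so Δl = +1. E1 requires Δl = ±1: ok.
m_l: 0 → -1 (Δm_l = -1). |Δm_l| ≤ 1 ok.
All E1 selection rules are satisfied.

allowed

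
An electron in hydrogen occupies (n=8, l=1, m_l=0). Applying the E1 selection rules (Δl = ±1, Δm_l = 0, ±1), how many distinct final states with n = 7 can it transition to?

4

E1 requires Δl = ±1, so l_f ∈ {0, 2}; with 0 ≤ l_f ≤ n_f−1 = 6, the allowed l_f values are {0, 2}.
For l_f = 0: m_f ∈ {m_i−1, m_i, m_i+1} ∩ [−0, 0] = {0} → 1 state.
For l_f = 2: m_f ∈ {m_i−1, m_i, m_i+1} ∩ [−2, 2] = {-1, 0, 1} → 3 states.
Total: 4.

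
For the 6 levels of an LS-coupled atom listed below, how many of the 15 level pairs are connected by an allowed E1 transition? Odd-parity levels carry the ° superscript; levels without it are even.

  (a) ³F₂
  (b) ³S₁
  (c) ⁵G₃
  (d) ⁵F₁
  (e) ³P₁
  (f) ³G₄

(a)–(b): forbidden (parity, ΔL).
(a)–(c): forbidden (parity, ΔS).
(a)–(d): forbidden (parity, ΔS).
(a)–(e): forbidden (parity, ΔL).
(a)–(f): forbidden (parity, ΔJ).
(b)–(c): forbidden (parity, ΔS, ΔL, ΔJ).
(b)–(d): forbidden (parity, ΔS, ΔL).
(b)–(e): forbidden (parity).
(b)–(f): forbidden (parity, ΔL, ΔJ).
(c)–(d): forbidden (parity, ΔJ).
(c)–(e): forbidden (parity, ΔS, ΔL, ΔJ).
(c)–(f): forbidden (parity, ΔS).
(d)–(e): forbidden (parity, ΔS, ΔL).
(d)–(f): forbidden (parity, ΔS, ΔJ).
(e)–(f): forbidden (parity, ΔL, ΔJ).
Allowed pairs: 0 of 15.

0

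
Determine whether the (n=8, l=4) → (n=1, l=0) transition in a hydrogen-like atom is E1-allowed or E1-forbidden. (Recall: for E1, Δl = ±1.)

forbidden

Δl = 0 − 4 = -4; the E1 rule Δl = ±1 is fails.
The transition is electric-dipole forbidden.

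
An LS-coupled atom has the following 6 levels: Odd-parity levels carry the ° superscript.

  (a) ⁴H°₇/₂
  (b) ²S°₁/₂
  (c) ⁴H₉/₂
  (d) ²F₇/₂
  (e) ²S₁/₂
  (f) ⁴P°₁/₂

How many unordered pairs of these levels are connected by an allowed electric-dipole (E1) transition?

(a)–(b): forbidden (parity, ΔS, ΔL, ΔJ).
(a)–(c): allowed.
(a)–(d): forbidden (ΔS, ΔL).
(a)–(e): forbidden (ΔS, ΔL, ΔJ).
(a)–(f): forbidden (parity, ΔL, ΔJ).
(b)–(c): forbidden (ΔS, ΔL, ΔJ).
(b)–(d): forbidden (ΔL, ΔJ).
(b)–(e): forbidden (ΔL).
(b)–(f): forbidden (parity, ΔS).
(c)–(d): forbidden (parity, ΔS, ΔL).
(c)–(e): forbidden (parity, ΔS, ΔL, ΔJ).
(c)–(f): forbidden (ΔL, ΔJ).
(d)–(e): forbidden (parity, ΔL, ΔJ).
(d)–(f): forbidden (ΔS, ΔL, ΔJ).
(e)–(f): forbidden (ΔS).
Allowed pairs: 1 of 15.

1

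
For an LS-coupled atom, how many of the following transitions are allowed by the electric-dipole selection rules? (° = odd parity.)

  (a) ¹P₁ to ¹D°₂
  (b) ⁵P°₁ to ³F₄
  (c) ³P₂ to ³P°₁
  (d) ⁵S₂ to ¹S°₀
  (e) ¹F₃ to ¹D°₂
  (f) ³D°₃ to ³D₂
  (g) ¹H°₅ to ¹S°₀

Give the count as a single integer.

4

(a) allowed
(b) forbidden (ΔS, ΔL, ΔJ fail)
(c) allowed
(d) forbidden (ΔS, ΔL, ΔJ fail)
(e) allowed
(f) allowed
(g) forbidden (parity, ΔL, ΔJ fail)
Total allowed: 4 of 7.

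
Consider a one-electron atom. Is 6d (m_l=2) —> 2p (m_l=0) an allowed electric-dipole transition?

forbidden

Δl = 1 − 2 = -1; the E1 rule Δl = ±1 is ✓.
Δm_l = 0 − (2) = -2. E1 requires Δm_l = 0, ±1: ✗.
The transition is electric-dipole forbidden.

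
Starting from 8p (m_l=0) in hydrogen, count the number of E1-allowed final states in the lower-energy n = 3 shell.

4

E1 requires Δl = ±1, so l_f ∈ {0, 2}; with 0 ≤ l_f ≤ n_f−1 = 2, the allowed l_f values are {0, 2}.
For l_f = 0: m_f ∈ {m_i−1, m_i, m_i+1} ∩ [−0, 0] = {0} → 1 state.
For l_f = 2: m_f ∈ {m_i−1, m_i, m_i+1} ∩ [−2, 2] = {-1, 0, 1} → 3 states.
Total: 4.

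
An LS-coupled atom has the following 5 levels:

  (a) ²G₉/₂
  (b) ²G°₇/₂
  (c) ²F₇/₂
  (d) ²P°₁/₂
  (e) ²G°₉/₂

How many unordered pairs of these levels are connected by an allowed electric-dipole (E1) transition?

4

(a)–(b): allowed.
(a)–(c): forbidden (parity).
(a)–(d): forbidden (ΔL, ΔJ).
(a)–(e): allowed.
(b)–(c): allowed.
(b)–(d): forbidden (parity, ΔL, ΔJ).
(b)–(e): forbidden (parity).
(c)–(d): forbidden (ΔL, ΔJ).
(c)–(e): allowed.
(d)–(e): forbidden (parity, ΔL, ΔJ).
Allowed pairs: 4 of 10.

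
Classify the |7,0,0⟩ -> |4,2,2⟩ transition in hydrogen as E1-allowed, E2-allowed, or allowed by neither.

E2

Δl = 2 − 0 = +2; l_i + l_f = 2.
Δm_l = +2.
E1 (Δl = ±1, |Δm_l| ≤ 1): not satisfied.
E2 (Δl = 0,±2, l_i+l_f ≥ 2, |Δm_l| ≤ 2): satisfied.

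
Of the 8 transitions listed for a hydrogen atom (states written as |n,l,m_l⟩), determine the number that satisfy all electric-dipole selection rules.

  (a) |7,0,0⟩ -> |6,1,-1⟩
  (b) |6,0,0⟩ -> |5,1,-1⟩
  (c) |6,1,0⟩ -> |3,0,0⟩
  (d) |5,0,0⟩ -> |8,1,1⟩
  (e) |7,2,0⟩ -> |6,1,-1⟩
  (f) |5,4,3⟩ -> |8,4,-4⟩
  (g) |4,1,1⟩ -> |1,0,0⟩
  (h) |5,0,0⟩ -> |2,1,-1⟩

7

(a) allowed
(b) allowed
(c) allowed
(d) allowed
(e) allowed
(f) forbidden — Δl = +0 (E1 requires Δl = ±1); Δm_l = -7 (E1 requires Δm_l = 0, ±1)
(g) allowed
(h) allowed
Total allowed: 7 of 8.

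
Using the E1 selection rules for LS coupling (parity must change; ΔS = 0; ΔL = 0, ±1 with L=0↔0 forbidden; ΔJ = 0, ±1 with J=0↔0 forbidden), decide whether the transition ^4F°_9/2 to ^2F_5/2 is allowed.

forbidden

Initial level: S=3/2, L=3, J=9/2, parity odd. Final level: S=1/2, L=3, J=5/2, parity even.
Parity must change: odd → even — passes.
ΔS = 0: S: 3/2 → 1/2 — fails.
ΔL = 0, ±1 (not L=0↔0): L: 3 → 3, ΔL = +0 — passes.
ΔJ = 0, ±1 (not J=0↔0): J: 9/2 → 5/2, ΔJ = -2 — fails.
Rule(s) violated: ΔS, ΔJ.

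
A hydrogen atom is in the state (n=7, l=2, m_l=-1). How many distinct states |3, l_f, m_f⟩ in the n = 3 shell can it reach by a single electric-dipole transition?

E1 requires Δl = ±1, so l_f ∈ {1, 3}; with 0 ≤ l_f ≤ n_f−1 = 2, the allowed l_f values are {1}.
For l_f = 1: m_f ∈ {m_i−1, m_i, m_i+1} ∩ [−1, 1] = {-1, 0} → 2 states.
Total: 2.

2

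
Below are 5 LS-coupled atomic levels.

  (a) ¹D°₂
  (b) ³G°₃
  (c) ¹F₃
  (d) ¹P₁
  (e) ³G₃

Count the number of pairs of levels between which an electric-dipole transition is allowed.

(a)–(b): forbidden (parity, ΔS, ΔL).
(a)–(c): allowed.
(a)–(d): allowed.
(a)–(e): forbidden (ΔS, ΔL).
(b)–(c): forbidden (ΔS).
(b)–(d): forbidden (ΔS, ΔL, ΔJ).
(b)–(e): allowed.
(c)–(d): forbidden (parity, ΔL, ΔJ).
(c)–(e): forbidden (parity, ΔS).
(d)–(e): forbidden (parity, ΔS, ΔL, ΔJ).
Allowed pairs: 3 of 10.

3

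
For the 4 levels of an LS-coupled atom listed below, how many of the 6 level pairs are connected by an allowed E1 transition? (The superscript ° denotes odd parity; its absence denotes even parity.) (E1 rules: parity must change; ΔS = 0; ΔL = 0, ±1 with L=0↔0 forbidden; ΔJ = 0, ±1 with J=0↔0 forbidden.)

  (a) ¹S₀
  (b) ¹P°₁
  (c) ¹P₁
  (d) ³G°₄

(a)–(b): allowed.
(a)–(c): forbidden (parity).
(a)–(d): forbidden (ΔS, ΔL, ΔJ).
(b)–(c): allowed.
(b)–(d): forbidden (parity, ΔS, ΔL, ΔJ).
(c)–(d): forbidden (ΔS, ΔL, ΔJ).
Allowed pairs: 2 of 6.

2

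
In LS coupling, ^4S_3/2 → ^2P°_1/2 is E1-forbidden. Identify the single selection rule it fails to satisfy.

Reading off the term symbols: S 3/2→1/2, L 0→1, J 3/2→1/2, parity even→odd.
ΔJ = 0, ±1 (not J=0↔0): J: 3/2 → 1/2, ΔJ = -1 — satisfied.
Parity must change: even → odd — satisfied.
ΔL = 0, ±1 (not L=0↔0): L: 0 → 1, ΔL = +1 — satisfied.
ΔS = 0: S: 3/2 → 1/2 — violated.

the ΔS = 0 rule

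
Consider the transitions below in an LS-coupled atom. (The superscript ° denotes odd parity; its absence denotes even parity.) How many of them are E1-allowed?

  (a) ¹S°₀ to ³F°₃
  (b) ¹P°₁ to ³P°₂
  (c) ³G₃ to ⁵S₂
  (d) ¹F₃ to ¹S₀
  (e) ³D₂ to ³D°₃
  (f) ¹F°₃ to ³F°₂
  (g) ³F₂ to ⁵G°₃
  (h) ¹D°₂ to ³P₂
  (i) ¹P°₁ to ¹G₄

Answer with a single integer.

1

(a) forbidden (parity, ΔS, ΔL, ΔJ fail)
(b) forbidden (parity, ΔS fail)
(c) forbidden (parity, ΔS, ΔL fail)
(d) forbidden (parity, ΔL, ΔJ fail)
(e) allowed
(f) forbidden (parity, ΔS fail)
(g) forbidden (ΔS fails)
(h) forbidden (ΔS fails)
(i) forbidden (ΔL, ΔJ fail)
Total allowed: 1 of 9.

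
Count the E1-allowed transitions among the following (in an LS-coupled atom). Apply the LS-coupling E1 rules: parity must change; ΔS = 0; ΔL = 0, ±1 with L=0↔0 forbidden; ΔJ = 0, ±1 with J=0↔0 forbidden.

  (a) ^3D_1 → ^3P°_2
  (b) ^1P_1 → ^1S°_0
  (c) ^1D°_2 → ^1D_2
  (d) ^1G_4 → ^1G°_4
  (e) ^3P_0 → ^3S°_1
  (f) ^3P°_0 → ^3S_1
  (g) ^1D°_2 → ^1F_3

7

(a) allowed
(b) allowed
(c) allowed
(d) allowed
(e) allowed
(f) allowed
(g) allowed
Total allowed: 7 of 7.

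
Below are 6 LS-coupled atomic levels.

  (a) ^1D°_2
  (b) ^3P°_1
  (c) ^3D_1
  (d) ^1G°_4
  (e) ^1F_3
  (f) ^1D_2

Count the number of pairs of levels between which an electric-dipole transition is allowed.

(a)–(b): forbidden (parity, ΔS).
(a)–(c): forbidden (ΔS).
(a)–(d): forbidden (parity, ΔL, ΔJ).
(a)–(e): allowed.
(a)–(f): allowed.
(b)–(c): allowed.
(b)–(d): forbidden (parity, ΔS, ΔL, ΔJ).
(b)–(e): forbidden (ΔS, ΔL, ΔJ).
(b)–(f): forbidden (ΔS).
(c)–(d): forbidden (ΔS, ΔL, ΔJ).
(c)–(e): forbidden (parity, ΔS, ΔJ).
(c)–(f): forbidden (parity, ΔS).
(d)–(e): allowed.
(d)–(f): forbidden (ΔL, ΔJ).
(e)–(f): forbidden (parity).
Allowed pairs: 4 of 15.

4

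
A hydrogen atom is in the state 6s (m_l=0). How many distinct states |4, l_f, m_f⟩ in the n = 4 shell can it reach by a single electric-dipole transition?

E1 requires Δl = ±1, so l_f ∈ {-1, 1}; with 0 ≤ l_f ≤ n_f−1 = 3, the allowed l_f values are {1}.
For l_f = 1: m_f ∈ {m_i−1, m_i, m_i+1} ∩ [−1, 1] = {-1, 0, 1} → 3 states.
Total: 3.

3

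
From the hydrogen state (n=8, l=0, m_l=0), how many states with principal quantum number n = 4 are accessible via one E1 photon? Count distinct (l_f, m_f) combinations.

E1 requires Δl = ±1, so l_f ∈ {-1, 1}; with 0 ≤ l_f ≤ n_f−1 = 3, the allowed l_f values are {1}.
For l_f = 1: m_f ∈ {m_i−1, m_i, m_i+1} ∩ [−1, 1] = {-1, 0, 1} → 3 states.
Total: 3.

3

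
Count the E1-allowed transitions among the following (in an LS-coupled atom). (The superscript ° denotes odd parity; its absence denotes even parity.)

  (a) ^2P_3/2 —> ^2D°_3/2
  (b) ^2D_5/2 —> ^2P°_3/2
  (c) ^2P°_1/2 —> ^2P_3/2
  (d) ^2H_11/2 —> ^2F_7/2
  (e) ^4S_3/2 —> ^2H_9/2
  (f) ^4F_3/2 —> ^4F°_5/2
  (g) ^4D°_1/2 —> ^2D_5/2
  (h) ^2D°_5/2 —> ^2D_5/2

5

(a) allowed
(b) allowed
(c) allowed
(d) forbidden (parity, ΔL, ΔJ fail)
(e) forbidden (parity, ΔS, ΔL, ΔJ fail)
(f) allowed
(g) forbidden (ΔS, ΔJ fail)
(h) allowed
Total allowed: 5 of 8.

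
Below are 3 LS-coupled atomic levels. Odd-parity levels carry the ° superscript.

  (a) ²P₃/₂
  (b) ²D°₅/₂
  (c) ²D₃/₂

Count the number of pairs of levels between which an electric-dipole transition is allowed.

(a)–(b): allowed.
(a)–(c): forbidden (parity).
(b)–(c): allowed.
Allowed pairs: 2 of 3.

2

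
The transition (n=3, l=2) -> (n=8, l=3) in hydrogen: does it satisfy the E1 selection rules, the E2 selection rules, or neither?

E1

Δl = 3 − 2 = +1; l_i + l_f = 5.
E1 (Δl = ±1): satisfied.
E2 (Δl = 0,±2, l_i+l_f ≥ 2): not satisfied.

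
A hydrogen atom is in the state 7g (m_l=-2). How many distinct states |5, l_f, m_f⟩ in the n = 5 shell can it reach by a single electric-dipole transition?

E1 requires Δl = ±1, so l_f ∈ {3, 5}; with 0 ≤ l_f ≤ n_f−1 = 4, the allowed l_f values are {3}.
For l_f = 3: m_f ∈ {m_i−1, m_i, m_i+1} ∩ [−3, 3] = {-3, -2, -1} → 3 states.
Total: 3.

3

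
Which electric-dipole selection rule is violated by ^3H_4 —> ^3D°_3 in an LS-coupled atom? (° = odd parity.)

Initial level: S=1, L=5, J=4, parity even. Final level: S=1, L=2, J=3, parity odd.
Parity must change: even → odd — passes.
ΔS = 0: S: 1 → 1 — passes.
ΔL = 0, ±1 (not L=0↔0): L: 5 → 2, ΔL = -3 — fails.
ΔJ = 0, ±1 (not J=0↔0): J: 4 → 3, ΔJ = -1 — passes.

the ΔL = 0, ±1 rule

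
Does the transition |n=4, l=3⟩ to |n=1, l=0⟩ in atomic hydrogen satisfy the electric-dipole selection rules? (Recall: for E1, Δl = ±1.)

l: 3 → 0 (Δl = -3). Δl = ±1 ✗.
The transition is electric-dipole forbidden.

forbidden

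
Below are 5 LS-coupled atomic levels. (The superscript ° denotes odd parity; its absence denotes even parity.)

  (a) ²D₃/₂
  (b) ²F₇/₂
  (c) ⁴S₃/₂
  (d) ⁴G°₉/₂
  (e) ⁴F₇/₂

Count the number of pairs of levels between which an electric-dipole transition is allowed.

(a)–(b): forbidden (parity, ΔJ).
(a)–(c): forbidden (parity, ΔS, ΔL).
(a)–(d): forbidden (ΔS, ΔL, ΔJ).
(a)–(e): forbidden (parity, ΔS, ΔJ).
(b)–(c): forbidden (parity, ΔS, ΔL, ΔJ).
(b)–(d): forbidden (ΔS).
(b)–(e): forbidden (parity, ΔS).
(c)–(d): forbidden (ΔL, ΔJ).
(c)–(e): forbidden (parity, ΔL, ΔJ).
(d)–(e): allowed.
Allowed pairs: 1 of 10.

1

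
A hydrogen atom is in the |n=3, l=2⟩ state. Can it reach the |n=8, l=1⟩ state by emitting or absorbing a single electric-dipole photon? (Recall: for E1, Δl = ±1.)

allowed

Δl = 1 − 2 = -1; the E1 rule Δl = ±1 is passes.
All E1 selection rules are satisfied.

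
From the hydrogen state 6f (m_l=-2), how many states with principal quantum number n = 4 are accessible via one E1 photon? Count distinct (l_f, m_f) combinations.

E1 requires Δl = ±1, so l_f ∈ {2, 4}; with 0 ≤ l_f ≤ n_f−1 = 3, the allowed l_f values are {2}.
For l_f = 2: m_f ∈ {m_i−1, m_i, m_i+1} ∩ [−2, 2] = {-2, -1} → 2 states.
Total: 2.

2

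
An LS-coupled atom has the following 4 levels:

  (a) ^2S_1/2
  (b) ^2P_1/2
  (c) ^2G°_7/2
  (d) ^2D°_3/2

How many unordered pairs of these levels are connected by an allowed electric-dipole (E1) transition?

(a)–(b): forbidden (parity).
(a)–(c): forbidden (ΔL, ΔJ).
(a)–(d): forbidden (ΔL).
(b)–(c): forbidden (ΔL, ΔJ).
(b)–(d): allowed.
(c)–(d): forbidden (parity, ΔL, ΔJ).
Allowed pairs: 1 of 6.

1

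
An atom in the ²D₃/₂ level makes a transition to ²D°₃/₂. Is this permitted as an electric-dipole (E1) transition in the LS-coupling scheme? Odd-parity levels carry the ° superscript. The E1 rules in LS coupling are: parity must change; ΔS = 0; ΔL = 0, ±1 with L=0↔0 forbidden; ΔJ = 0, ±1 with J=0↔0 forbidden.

allowed

Parity must change: even → odd — ok.
ΔS = 0: S: 1/2 → 1/2 — ok.
ΔL = 0, ±1 (not L=0↔0): L: 2 → 2, ΔL = +0 — ok.
ΔJ = 0, ±1 (not J=0↔0): J: 3/2 → 3/2, ΔJ = +0 — ok.
All four E1 rules are satisfied.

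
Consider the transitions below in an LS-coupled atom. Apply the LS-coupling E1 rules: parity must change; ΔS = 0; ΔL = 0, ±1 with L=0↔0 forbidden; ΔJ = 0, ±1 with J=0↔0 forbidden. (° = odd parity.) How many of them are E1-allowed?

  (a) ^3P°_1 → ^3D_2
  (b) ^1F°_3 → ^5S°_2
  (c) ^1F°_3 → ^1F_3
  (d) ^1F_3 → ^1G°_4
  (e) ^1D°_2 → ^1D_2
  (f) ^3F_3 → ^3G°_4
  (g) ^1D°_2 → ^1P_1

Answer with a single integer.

(a) allowed
(b) forbidden (parity, ΔS, ΔL fail)
(c) allowed
(d) allowed
(e) allowed
(f) allowed
(g) allowed
Total allowed: 6 of 7.

6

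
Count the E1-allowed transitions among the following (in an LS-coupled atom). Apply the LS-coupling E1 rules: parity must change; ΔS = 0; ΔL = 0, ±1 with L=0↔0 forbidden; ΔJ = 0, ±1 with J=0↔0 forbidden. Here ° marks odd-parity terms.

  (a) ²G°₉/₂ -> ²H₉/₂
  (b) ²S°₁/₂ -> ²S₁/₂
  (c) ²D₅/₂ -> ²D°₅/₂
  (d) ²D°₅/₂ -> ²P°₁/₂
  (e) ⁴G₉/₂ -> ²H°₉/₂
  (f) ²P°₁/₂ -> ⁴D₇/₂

(a) allowed
(b) forbidden (ΔL fails)
(c) allowed
(d) forbidden (parity, ΔJ fail)
(e) forbidden (ΔS fails)
(f) forbidden (ΔS, ΔJ fail)
Total allowed: 2 of 6.

2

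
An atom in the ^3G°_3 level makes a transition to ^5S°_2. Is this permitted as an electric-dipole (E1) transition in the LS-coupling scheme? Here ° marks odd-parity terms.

ΔJ = 0, ±1 (not J=0↔0): J: 3 → 2, ΔJ = -1 — ✓.
ΔS = 0: S: 1 → 2 — ✗.
Parity must change: odd → odd — ✗.
ΔL = 0, ±1 (not L=0↔0): L: 4 → 0, ΔL = -4 — ✗.
Rule(s) violated: parity, ΔS, ΔL.

forbidden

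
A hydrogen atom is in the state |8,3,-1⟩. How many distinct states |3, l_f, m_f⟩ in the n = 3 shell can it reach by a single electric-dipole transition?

3

E1 requires Δl = ±1, so l_f ∈ {2, 4}; with 0 ≤ l_f ≤ n_f−1 = 2, the allowed l_f values are {2}.
For l_f = 2: m_f ∈ {m_i−1, m_i, m_i+1} ∩ [−2, 2] = {-2, -1, 0} → 3 states.
Total: 3.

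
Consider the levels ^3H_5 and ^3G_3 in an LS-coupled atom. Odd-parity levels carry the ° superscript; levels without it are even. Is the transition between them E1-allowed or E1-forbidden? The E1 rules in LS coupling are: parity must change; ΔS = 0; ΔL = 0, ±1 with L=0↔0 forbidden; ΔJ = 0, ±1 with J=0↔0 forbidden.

forbidden

Initial level: S=1, L=5, J=5, parity even. Final level: S=1, L=4, J=3, parity even.
Parity must change: even → even — violated.
ΔS = 0: S: 1 → 1 — satisfied.
ΔL = 0, ±1 (not L=0↔0): L: 5 → 4, ΔL = -1 — satisfied.
ΔJ = 0, ±1 (not J=0↔0): J: 5 → 3, ΔJ = -2 — violated.
Rule(s) violated: parity, ΔJ.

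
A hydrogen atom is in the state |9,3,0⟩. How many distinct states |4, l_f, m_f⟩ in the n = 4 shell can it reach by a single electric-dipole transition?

3

E1 requires Δl = ±1, so l_f ∈ {2, 4}; with 0 ≤ l_f ≤ n_f−1 = 3, the allowed l_f values are {2}.
For l_f = 2: m_f ∈ {m_i−1, m_i, m_i+1} ∩ [−2, 2] = {-1, 0, 1} → 3 states.
Total: 3.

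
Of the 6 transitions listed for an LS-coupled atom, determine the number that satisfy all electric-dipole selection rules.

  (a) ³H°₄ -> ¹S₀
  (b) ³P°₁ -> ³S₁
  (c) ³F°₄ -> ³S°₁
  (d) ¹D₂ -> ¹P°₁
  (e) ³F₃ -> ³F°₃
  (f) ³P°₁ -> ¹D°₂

(a) forbidden (ΔS, ΔL, ΔJ fail)
(b) allowed
(c) forbidden (parity, ΔL, ΔJ fail)
(d) allowed
(e) allowed
(f) forbidden (parity, ΔS fail)
Total allowed: 3 of 6.

3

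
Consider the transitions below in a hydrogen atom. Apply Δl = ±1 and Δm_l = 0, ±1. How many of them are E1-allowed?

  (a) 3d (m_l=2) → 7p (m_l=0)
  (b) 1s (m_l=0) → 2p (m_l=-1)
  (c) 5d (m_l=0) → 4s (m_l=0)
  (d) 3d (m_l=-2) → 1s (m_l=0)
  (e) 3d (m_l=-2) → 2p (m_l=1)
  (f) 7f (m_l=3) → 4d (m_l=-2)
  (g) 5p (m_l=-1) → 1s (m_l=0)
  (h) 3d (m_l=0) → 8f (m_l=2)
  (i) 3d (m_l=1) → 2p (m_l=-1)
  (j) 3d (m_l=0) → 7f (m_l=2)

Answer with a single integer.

(a) forbidden — Δm_l = -2 (E1 requires Δm_l = 0, ±1)
(b) allowed
(c) forbidden — Δl = -2 (E1 requires Δl = ±1)
(d) forbidden — Δl = -2 (E1 requires Δl = ±1); Δm_l = +2 (E1 requires Δm_l = 0, ±1)
(e) forbidden — Δm_l = +3 (E1 requires Δm_l = 0, ±1)
(f) forbidden — Δm_l = -5 (E1 requires Δm_l = 0, ±1)
(g) allowed
(h) forbidden — Δm_l = +2 (E1 requires Δm_l = 0, ±1)
(i) forbidden — Δm_l = -2 (E1 requires Δm_l = 0, ±1)
(j) forbidden — Δm_l = +2 (E1 requires Δm_l = 0, ±1)
Total allowed: 2 of 10.

2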